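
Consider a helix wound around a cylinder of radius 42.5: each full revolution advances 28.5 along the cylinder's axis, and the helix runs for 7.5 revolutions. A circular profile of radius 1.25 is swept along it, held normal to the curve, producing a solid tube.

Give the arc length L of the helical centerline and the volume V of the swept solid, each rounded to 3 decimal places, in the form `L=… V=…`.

2πR = 2π·42.5 = 267.035376
per-turn = √(267.035376² + 28.5²) = √(71307.8918 + 812.25) = √72120.1418 = 268.551935
L = 7.5 × 268.551935 = 2014.139513
V = π·1.25² × L = 4.908739 × 2014.139513 = 9886.884213

L=2014.140 V=9886.884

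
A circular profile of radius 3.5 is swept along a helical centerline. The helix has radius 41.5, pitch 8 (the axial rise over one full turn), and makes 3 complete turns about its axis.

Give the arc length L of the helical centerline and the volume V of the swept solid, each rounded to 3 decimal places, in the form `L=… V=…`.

2πR = 2π·41.5 = 260.752190
per-turn = √(260.752190² + 8²) = √(67991.7047 + 64) = √68055.7047 = 260.874883
L = 3 × 260.874883 = 782.624650
V = π·3.5² × L = 38.484510 × 782.624650 = 30118.926166

L=782.625 V=30118.926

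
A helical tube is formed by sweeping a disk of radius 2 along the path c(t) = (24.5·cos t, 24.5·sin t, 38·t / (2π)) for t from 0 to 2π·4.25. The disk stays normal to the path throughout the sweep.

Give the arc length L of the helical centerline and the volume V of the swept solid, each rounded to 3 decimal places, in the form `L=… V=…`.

2πR = 2π·24.5 = 153.938040
per-turn = √(153.938040² + 38²) = √(23696.9202 + 1444) = √25140.9202 = 158.558885
L = 4.25 × 158.558885 = 673.875263
V = π·2² × L = 12.566371 × 673.875263 = 8468.166307

L=673.875 V=8468.166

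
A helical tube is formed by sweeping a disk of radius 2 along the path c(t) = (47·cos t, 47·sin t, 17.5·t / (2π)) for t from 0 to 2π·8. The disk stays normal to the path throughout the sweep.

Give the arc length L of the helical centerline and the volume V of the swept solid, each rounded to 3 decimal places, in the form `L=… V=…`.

2πR = 2π·47 = 295.309709
per-turn = √(295.309709² + 17.5²) = √(87207.8245 + 306.25) = √87514.0745 = 295.827778
L = 8 × 295.827778 = 2366.622227
V = π·2² × L = 12.566371 × 2366.622227 = 29739.852014

L=2366.622 V=29739.852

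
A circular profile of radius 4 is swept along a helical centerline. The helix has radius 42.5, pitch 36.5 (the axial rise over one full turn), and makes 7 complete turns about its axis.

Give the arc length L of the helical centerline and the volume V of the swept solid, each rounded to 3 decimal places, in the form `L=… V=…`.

2πR = 2π·42.5 = 267.035376
per-turn = √(267.035376² + 36.5²) = √(71307.8918 + 1332.25) = √72640.1418 = 269.518352
L = 7 × 269.518352 = 1886.628461
V = π·4² × L = 50.265482 × 1886.628461 = 94832.289787

L=1886.628 V=94832.290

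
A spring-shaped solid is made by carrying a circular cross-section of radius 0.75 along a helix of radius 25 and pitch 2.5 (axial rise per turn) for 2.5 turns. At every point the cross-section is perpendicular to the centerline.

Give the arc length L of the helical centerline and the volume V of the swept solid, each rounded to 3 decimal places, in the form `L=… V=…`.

2πR = 2π·25 = 157.079633
per-turn = √(157.079633² + 2.5²) = √(24674.0110 + 6.25) = √24680.2610 = 157.099526
L = 2.5 × 157.099526 = 392.748814
V = π·0.75² × L = 1.767146 × 392.748814 = 694.044445

L=392.749 V=694.044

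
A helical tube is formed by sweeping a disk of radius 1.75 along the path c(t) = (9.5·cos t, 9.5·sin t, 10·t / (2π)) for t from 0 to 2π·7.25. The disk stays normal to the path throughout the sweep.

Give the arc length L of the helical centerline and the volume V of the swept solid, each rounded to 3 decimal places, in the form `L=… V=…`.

2πR = 2π·9.5 = 59.690260
per-turn = √(59.690260² + 10²) = √(3562.9272 + 100) = √3662.9272 = 60.522121
L = 7.25 × 60.522121 = 438.785381
V = π·1.75² × L = 9.621128 × 438.785381 = 4221.610094

L=438.785 V=4221.610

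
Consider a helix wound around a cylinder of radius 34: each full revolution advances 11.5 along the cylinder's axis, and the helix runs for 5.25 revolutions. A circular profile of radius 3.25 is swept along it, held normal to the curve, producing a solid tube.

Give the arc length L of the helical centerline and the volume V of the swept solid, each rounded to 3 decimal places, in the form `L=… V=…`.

L=1123.172 V=37270.313

2πR = 2π·34 = 213.628300
per-turn = √(213.628300² + 11.5²) = √(45637.0508 + 132.25) = √45769.3008 = 213.937609
L = 5.25 × 213.937609 = 1123.172450
V = π·3.25² × L = 33.183072 × 1123.172450 = 37270.312723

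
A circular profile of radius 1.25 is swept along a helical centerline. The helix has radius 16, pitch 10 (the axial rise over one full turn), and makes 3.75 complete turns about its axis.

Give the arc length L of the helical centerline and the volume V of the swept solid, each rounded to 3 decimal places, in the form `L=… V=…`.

L=378.852 V=1859.684

2πR = 2π·16 = 100.530965
per-turn = √(100.530965² + 10²) = √(10106.4749 + 100) = √10206.4749 = 101.027100
L = 3.75 × 101.027100 = 378.851624
V = π·1.25² × L = 4.908739 × 378.851624 = 1859.683563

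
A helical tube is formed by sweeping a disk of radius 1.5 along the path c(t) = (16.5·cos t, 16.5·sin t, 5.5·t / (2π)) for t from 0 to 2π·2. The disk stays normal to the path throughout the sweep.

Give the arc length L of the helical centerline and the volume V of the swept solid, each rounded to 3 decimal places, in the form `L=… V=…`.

L=207.637 V=1467.697

2πR = 2π·16.5 = 103.672558
per-turn = √(103.672558² + 5.5²) = √(10747.9992 + 30.25) = √10778.2492 = 103.818347
L = 2 × 103.818347 = 207.636694
V = π·1.5² × L = 7.068583 × 207.636694 = 1467.697304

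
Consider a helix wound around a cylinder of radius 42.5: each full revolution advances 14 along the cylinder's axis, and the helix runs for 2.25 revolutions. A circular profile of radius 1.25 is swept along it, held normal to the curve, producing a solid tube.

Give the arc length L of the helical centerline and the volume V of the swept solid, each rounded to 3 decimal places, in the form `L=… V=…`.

2πR = 2π·42.5 = 267.035376
per-turn = √(267.035376² + 14²) = √(71307.8918 + 196) = √71503.8918 = 267.402116
L = 2.25 × 267.402116 = 601.654762
V = π·1.25² × L = 4.908739 × 601.654762 = 2953.365905

L=601.655 V=2953.366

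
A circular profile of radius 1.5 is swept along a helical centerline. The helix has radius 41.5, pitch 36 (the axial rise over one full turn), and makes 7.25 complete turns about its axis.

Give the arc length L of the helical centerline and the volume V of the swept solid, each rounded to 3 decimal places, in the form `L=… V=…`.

L=1908.385 V=13489.582

2πR = 2π·41.5 = 260.752190
per-turn = √(260.752190² + 36²) = √(67991.7047 + 1296) = √69287.7047 = 263.225578
L = 7.25 × 263.225578 = 1908.385438
V = π·1.5² × L = 7.068583 × 1908.385438 = 13489.581761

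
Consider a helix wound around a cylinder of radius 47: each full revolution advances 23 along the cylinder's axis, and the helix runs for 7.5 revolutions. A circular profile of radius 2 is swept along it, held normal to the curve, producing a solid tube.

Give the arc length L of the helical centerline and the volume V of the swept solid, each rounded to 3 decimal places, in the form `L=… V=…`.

L=2221.530 V=27916.572

2πR = 2π·47 = 295.309709
per-turn = √(295.309709² + 23²) = √(87207.8245 + 529) = √87736.8245 = 296.204025
L = 7.5 × 296.204025 = 2221.530188
V = π·2² × L = 12.566371 × 2221.530188 = 27916.571677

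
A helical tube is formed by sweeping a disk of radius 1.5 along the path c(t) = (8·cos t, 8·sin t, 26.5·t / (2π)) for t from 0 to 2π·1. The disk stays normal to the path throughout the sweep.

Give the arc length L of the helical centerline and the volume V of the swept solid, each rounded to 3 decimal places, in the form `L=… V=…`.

L=56.823 V=401.659

2πR = 2π·8 = 50.265482
per-turn = √(50.265482² + 26.5²) = √(2526.6187 + 702.25) = √3228.8687 = 56.823135
L = 1 × 56.823135 = 56.823135
V = π·1.5² × L = 7.068583 × 56.823135 = 401.659076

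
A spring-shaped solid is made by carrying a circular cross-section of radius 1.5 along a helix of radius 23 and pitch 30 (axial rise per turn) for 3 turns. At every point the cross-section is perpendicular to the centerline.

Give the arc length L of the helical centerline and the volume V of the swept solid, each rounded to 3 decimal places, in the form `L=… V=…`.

L=442.783 V=3129.848

2πR = 2π·23 = 144.513262
per-turn = √(144.513262² + 30²) = √(20884.0829 + 900) = √21784.0829 = 147.594319
L = 3 × 147.594319 = 442.782956
V = π·1.5² × L = 7.068583 × 442.782956 = 3129.848285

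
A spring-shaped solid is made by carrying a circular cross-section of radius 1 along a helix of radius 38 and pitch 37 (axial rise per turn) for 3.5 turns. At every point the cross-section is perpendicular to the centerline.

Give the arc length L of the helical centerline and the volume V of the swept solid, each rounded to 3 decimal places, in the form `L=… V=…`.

L=845.638 V=2656.651

2πR = 2π·38 = 238.761042
per-turn = √(238.761042² + 37²) = √(57006.8350 + 1369) = √58375.8350 = 241.610917
L = 3.5 × 241.610917 = 845.638208
V = π·1² × L = 3.141593 × 845.638208 = 2656.650782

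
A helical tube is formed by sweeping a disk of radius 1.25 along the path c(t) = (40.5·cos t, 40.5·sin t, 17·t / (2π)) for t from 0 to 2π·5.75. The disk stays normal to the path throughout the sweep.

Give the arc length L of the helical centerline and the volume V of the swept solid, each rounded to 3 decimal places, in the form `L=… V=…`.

L=1466.458 V=7198.460

2πR = 2π·40.5 = 254.469005
per-turn = √(254.469005² + 17²) = √(64754.4745 + 289) = √65043.4745 = 255.036222
L = 5.75 × 255.036222 = 1466.458276
V = π·1.25² × L = 4.908739 × 1466.458276 = 7198.460229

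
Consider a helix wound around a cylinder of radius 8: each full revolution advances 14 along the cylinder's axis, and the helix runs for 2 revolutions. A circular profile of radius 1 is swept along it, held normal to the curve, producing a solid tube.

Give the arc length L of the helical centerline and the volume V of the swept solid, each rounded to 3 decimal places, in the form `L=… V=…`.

2πR = 2π·8 = 50.265482
per-turn = √(50.265482² + 14²) = √(2526.6187 + 196) = √2722.6187 = 52.178719
L = 2 × 52.178719 = 104.357438
V = π·1² × L = 3.141593 × 104.357438 = 327.848561

L=104.357 V=327.849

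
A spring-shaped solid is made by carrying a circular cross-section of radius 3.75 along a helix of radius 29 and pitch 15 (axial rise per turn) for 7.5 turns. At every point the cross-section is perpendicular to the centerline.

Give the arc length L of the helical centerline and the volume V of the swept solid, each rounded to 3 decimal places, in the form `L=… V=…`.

L=1371.216 V=60578.448

2πR = 2π·29 = 182.212374
per-turn = √(182.212374² + 15²) = √(33201.3492 + 225) = √33426.3492 = 182.828743
L = 7.5 × 182.828743 = 1371.215571
V = π·3.75² × L = 44.178647 × 1371.215571 = 60578.448259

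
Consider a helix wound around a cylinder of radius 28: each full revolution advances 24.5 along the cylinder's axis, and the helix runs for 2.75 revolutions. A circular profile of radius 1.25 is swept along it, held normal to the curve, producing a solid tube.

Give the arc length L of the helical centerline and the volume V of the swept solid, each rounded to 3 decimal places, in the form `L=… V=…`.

L=488.474 V=2397.792

2πR = 2π·28 = 175.929189
per-turn = √(175.929189² + 24.5²) = √(30951.0794 + 600.25) = √31551.3294 = 177.626939
L = 2.75 × 177.626939 = 488.474082
V = π·1.25² × L = 4.908739 × 488.474082 = 2397.791542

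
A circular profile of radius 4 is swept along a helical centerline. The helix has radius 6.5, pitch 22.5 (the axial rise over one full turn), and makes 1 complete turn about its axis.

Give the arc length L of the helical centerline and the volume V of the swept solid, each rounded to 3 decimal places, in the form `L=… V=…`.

L=46.628 V=2343.802

2πR = 2π·6.5 = 40.840704
per-turn = √(40.840704² + 22.5²) = √(1667.9631 + 506.25) = √2174.2131 = 46.628459
L = 1 × 46.628459 = 46.628459
V = π·4² × L = 50.265482 × 46.628459 = 2343.801964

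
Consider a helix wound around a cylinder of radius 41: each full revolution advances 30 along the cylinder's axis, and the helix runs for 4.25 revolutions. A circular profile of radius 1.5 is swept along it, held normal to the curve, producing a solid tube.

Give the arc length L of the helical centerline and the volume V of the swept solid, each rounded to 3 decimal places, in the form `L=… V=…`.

L=1102.244 V=7791.304

2πR = 2π·41 = 257.610598
per-turn = √(257.610598² + 30²) = √(66363.2200 + 900) = √67263.2200 = 259.351537
L = 4.25 × 259.351537 = 1102.244034
V = π·1.5² × L = 7.068583 × 1102.244034 = 7791.303961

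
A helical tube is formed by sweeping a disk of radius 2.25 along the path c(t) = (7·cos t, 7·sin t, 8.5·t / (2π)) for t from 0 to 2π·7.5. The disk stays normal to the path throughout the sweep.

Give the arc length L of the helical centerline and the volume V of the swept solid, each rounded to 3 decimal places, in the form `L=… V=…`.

L=335.971 V=5343.386

2πR = 2π·7 = 43.982297
per-turn = √(43.982297² + 8.5²) = √(1934.4425 + 72.25) = √2006.6925 = 44.796121
L = 7.5 × 44.796121 = 335.970908
V = π·2.25² × L = 15.904313 × 335.970908 = 5343.386415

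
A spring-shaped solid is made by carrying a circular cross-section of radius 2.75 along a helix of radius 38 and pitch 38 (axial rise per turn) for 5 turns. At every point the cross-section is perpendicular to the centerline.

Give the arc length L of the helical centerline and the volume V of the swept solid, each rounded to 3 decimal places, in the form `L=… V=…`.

L=1208.830 V=28719.748

2πR = 2π·38 = 238.761042
per-turn = √(238.761042² + 38²) = √(57006.8350 + 1444) = √58450.8350 = 241.766075
L = 5 × 241.766075 = 1208.830375
V = π·2.75² × L = 23.758294 × 1208.830375 = 28719.747981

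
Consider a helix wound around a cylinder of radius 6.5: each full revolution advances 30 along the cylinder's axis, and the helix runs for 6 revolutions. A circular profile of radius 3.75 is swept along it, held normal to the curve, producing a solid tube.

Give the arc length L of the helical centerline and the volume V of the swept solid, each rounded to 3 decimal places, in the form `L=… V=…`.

L=304.050 V=13432.537

2πR = 2π·6.5 = 40.840704
per-turn = √(40.840704² + 30²) = √(1667.9631 + 900) = √2567.9631 = 50.675074
L = 6 × 50.675074 = 304.050445
V = π·3.75² × L = 44.178647 × 304.050445 = 13432.537191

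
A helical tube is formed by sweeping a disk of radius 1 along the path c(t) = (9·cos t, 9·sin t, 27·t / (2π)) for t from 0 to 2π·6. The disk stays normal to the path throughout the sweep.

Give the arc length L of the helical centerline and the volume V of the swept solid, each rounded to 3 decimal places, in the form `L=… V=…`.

L=375.983 V=1181.185

2πR = 2π·9 = 56.548668
per-turn = √(56.548668² + 27²) = √(3197.7518 + 729) = √3926.7518 = 62.663800
L = 6 × 62.663800 = 375.982800
V = π·1² × L = 3.141593 × 375.982800 = 1181.184802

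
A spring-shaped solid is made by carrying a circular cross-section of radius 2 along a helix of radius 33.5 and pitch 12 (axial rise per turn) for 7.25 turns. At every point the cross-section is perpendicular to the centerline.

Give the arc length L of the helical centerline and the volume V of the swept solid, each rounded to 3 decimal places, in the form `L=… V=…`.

L=1528.507 V=19207.780

2πR = 2π·33.5 = 210.486708
per-turn = √(210.486708² + 12²) = √(44304.6542 + 144) = √44448.6542 = 210.828495
L = 7.25 × 210.828495 = 1528.506586
V = π·2² × L = 12.566371 × 1528.506586 = 19207.780249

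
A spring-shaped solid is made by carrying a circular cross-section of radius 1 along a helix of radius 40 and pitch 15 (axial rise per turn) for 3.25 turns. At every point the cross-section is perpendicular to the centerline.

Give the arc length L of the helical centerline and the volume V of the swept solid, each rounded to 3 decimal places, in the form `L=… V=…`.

L=818.268 V=2570.663

2πR = 2π·40 = 251.327412
per-turn = √(251.327412² + 15²) = √(63165.4682 + 225) = √63390.4682 = 251.774638
L = 3.25 × 251.774638 = 818.267572
V = π·1² × L = 3.141593 × 818.267572 = 2570.663394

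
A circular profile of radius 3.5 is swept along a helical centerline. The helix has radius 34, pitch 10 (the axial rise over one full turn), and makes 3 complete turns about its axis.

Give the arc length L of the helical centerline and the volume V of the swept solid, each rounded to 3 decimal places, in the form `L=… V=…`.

2πR = 2π·34 = 213.628300
per-turn = √(213.628300² + 10²) = √(45637.0508 + 100) = √45737.0508 = 213.862224
L = 3 × 213.862224 = 641.586671
V = π·3.5² × L = 38.484510 × 641.586671 = 24691.148671

L=641.587 V=24691.149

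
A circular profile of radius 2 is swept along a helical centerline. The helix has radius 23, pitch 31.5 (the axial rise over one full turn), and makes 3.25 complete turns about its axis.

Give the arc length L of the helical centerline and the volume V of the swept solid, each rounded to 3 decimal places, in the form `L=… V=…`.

L=480.696 V=6040.606

2πR = 2π·23 = 144.513262
per-turn = √(144.513262² + 31.5²) = √(20884.0829 + 992.25) = √21876.3329 = 147.906501
L = 3.25 × 147.906501 = 480.696127
V = π·2² × L = 12.566371 × 480.696127 = 6040.605683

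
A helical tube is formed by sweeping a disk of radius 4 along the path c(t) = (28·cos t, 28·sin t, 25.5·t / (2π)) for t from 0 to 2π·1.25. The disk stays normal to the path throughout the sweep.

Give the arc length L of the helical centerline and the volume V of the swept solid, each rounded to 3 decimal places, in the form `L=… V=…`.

2πR = 2π·28 = 175.929189
per-turn = √(175.929189² + 25.5²) = √(30951.0794 + 650.25) = √31601.3294 = 177.767628
L = 1.25 × 177.767628 = 222.209534
V = π·4² × L = 50.265482 × 222.209534 = 11169.469455

L=222.210 V=11169.469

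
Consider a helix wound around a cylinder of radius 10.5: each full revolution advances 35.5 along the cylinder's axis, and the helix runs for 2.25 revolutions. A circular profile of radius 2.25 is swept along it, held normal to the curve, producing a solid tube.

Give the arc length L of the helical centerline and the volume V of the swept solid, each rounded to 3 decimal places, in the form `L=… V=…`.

2πR = 2π·10.5 = 65.973446
per-turn = √(65.973446² + 35.5²) = √(4352.4955 + 1260.25) = √5612.7455 = 74.918259
L = 2.25 × 74.918259 = 168.566083
V = π·2.25² × L = 15.904313 × 168.566083 = 2680.927711

L=168.566 V=2680.928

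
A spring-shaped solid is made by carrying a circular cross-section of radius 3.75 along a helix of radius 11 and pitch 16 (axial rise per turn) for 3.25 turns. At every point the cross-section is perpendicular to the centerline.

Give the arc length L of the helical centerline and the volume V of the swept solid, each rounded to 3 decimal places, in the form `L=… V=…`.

L=230.564 V=10186.018

2πR = 2π·11 = 69.115038
per-turn = √(69.115038² + 16²) = √(4776.8885 + 256) = √5032.8885 = 70.942854
L = 3.25 × 70.942854 = 230.564275
V = π·3.75² × L = 44.178647 × 230.564275 = 10186.017663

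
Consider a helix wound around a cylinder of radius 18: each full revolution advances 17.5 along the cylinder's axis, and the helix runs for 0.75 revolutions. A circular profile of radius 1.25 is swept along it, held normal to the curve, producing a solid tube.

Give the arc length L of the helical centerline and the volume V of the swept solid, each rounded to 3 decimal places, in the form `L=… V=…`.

L=85.832 V=421.329

2πR = 2π·18 = 113.097336
per-turn = √(113.097336² + 17.5²) = √(12791.0073 + 306.25) = √13097.2573 = 114.443249
L = 0.75 × 114.443249 = 85.832437
V = π·1.25² × L = 4.908739 × 85.832437 = 421.328990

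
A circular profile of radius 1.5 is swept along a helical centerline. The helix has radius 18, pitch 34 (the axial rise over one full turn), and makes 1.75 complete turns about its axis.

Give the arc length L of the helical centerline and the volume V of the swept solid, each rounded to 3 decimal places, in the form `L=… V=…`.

L=206.671 V=1460.868

2πR = 2π·18 = 113.097336
per-turn = √(113.097336² + 34²) = √(12791.0073 + 1156) = √13947.0073 = 118.097448
L = 1.75 × 118.097448 = 206.670535
V = π·1.5² × L = 7.068583 × 206.670535 = 1460.867925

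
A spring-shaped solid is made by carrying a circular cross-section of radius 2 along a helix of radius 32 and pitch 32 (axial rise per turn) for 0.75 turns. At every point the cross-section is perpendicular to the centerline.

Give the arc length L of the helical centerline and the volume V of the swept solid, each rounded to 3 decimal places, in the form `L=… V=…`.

L=152.694 V=1918.814

2πR = 2π·32 = 201.061930
per-turn = √(201.061930² + 32²) = √(40425.8996 + 1024) = √41449.8996 = 203.592484
L = 0.75 × 203.592484 = 152.694363
V = π·2² × L = 12.566371 × 152.694363 = 1918.813958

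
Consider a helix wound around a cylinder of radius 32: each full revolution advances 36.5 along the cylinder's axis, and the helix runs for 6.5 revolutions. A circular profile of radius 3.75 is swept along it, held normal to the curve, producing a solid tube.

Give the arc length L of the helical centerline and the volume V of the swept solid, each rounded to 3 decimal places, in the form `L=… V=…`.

2πR = 2π·32 = 201.061930
per-turn = √(201.061930² + 36.5²) = √(40425.8996 + 1332.25) = √41758.1496 = 204.348109
L = 6.5 × 204.348109 = 1328.262708
V = π·3.75² × L = 44.178647 × 1328.262708 = 58680.848894

L=1328.263 V=58680.849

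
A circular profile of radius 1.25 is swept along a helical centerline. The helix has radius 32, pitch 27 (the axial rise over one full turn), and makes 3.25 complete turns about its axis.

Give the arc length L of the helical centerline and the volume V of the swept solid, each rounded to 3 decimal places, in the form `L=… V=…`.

L=659.317 V=3236.414

2πR = 2π·32 = 201.061930
per-turn = √(201.061930² + 27²) = √(40425.8996 + 729) = √41154.8996 = 202.866704
L = 3.25 × 202.866704 = 659.316788
V = π·1.25² × L = 4.908739 × 659.316788 = 3236.413716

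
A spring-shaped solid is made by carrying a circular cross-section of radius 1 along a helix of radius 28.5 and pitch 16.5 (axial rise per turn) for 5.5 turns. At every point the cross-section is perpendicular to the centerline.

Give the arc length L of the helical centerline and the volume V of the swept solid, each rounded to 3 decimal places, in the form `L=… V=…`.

L=989.061 V=3107.228

2πR = 2π·28.5 = 179.070781
per-turn = √(179.070781² + 16.5²) = √(32066.3447 + 272.25) = √32338.5947 = 179.829349
L = 5.5 × 179.829349 = 989.061419
V = π·1² × L = 3.141593 × 989.061419 = 3107.228086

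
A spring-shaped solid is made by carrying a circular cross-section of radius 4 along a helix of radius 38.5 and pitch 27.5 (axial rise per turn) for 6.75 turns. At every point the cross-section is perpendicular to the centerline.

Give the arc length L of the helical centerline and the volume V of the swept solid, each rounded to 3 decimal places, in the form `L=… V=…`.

2πR = 2π·38.5 = 241.902634
per-turn = √(241.902634² + 27.5²) = √(58516.8845 + 756.25) = √59273.1345 = 243.460745
L = 6.75 × 243.460745 = 1643.360031
V = π·4² × L = 50.265482 × 1643.360031 = 82604.284793

L=1643.360 V=82604.285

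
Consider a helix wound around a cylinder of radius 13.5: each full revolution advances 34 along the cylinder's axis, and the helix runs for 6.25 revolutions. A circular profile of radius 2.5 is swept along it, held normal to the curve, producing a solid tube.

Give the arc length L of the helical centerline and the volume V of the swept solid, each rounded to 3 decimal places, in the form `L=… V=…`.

2πR = 2π·13.5 = 84.823002
per-turn = √(84.823002² + 34²) = √(7194.9416 + 1156) = √8350.9416 = 91.383487
L = 6.25 × 91.383487 = 571.146791
V = π·2.5² × L = 19.634954 × 571.146791 = 11214.441012

L=571.147 V=11214.441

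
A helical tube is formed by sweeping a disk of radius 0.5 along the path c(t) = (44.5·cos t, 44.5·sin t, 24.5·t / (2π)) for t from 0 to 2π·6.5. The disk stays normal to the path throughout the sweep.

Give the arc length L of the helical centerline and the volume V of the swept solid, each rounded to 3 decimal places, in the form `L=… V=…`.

L=1824.375 V=1432.861

2πR = 2π·44.5 = 279.601746
per-turn = √(279.601746² + 24.5²) = √(78177.1365 + 600.25) = √78777.3865 = 280.673095
L = 6.5 × 280.673095 = 1824.375120
V = π·0.5² × L = 0.785398 × 1824.375120 = 1432.860868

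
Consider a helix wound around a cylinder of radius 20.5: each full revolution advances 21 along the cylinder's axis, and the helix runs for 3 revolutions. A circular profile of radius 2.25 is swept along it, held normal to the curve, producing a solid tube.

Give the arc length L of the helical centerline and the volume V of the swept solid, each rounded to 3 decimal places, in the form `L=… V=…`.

L=391.518 V=6226.823

2πR = 2π·20.5 = 128.805299
per-turn = √(128.805299² + 21²) = √(16590.8050 + 441) = √17031.8050 = 130.505958
L = 3 × 130.505958 = 391.517873
V = π·2.25² × L = 15.904313 × 391.517873 = 6226.822725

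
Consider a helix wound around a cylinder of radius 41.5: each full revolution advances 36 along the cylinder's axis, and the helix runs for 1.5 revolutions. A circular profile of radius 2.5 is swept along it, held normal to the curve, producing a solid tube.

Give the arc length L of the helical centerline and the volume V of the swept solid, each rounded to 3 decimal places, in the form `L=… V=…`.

L=394.838 V=7752.633

2πR = 2π·41.5 = 260.752190
per-turn = √(260.752190² + 36²) = √(67991.7047 + 1296) = √69287.7047 = 263.225578
L = 1.5 × 263.225578 = 394.838366
V = π·2.5² × L = 19.634954 × 394.838366 = 7752.633196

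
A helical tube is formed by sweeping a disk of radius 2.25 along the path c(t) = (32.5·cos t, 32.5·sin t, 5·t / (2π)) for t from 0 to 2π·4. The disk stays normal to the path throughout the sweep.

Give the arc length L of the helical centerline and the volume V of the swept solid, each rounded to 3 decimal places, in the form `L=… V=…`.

2πR = 2π·32.5 = 204.203522
per-turn = √(204.203522² + 5²) = √(41699.0786 + 25) = √41724.0786 = 204.264727
L = 4 × 204.264727 = 817.058907
V = π·2.25² × L = 15.904313 × 817.058907 = 12994.760440

L=817.059 V=12994.760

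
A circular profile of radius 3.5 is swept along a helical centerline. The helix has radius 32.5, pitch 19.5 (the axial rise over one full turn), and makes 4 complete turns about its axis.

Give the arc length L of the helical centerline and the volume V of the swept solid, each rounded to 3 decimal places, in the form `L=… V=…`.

2πR = 2π·32.5 = 204.203522
per-turn = √(204.203522² + 19.5²) = √(41699.0786 + 380.25) = √42079.3286 = 205.132466
L = 4 × 205.132466 = 820.529864
V = π·3.5² × L = 38.484510 × 820.529864 = 31577.689757

L=820.530 V=31577.690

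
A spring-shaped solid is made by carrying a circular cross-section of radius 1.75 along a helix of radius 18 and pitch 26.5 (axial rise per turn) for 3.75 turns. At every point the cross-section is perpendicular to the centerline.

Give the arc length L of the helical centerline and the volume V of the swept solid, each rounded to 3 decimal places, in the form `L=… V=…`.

2πR = 2π·18 = 113.097336
per-turn = √(113.097336² + 26.5²) = √(12791.0073 + 702.25) = √13493.2573 = 116.160481
L = 3.75 × 116.160481 = 435.601803
V = π·1.75² × L = 9.621128 × 435.601803 = 4190.980487

L=435.602 V=4190.980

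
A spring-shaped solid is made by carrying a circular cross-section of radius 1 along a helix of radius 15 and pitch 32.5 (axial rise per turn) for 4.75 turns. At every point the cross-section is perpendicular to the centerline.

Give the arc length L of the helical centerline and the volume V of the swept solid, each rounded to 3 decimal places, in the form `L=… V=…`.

L=473.547 V=1487.690

2πR = 2π·15 = 94.247780
per-turn = √(94.247780² + 32.5²) = √(8882.6440 + 1056.25) = √9938.8940 = 99.694002
L = 4.75 × 99.694002 = 473.546508
V = π·1² × L = 3.141593 × 473.546508 = 1487.690230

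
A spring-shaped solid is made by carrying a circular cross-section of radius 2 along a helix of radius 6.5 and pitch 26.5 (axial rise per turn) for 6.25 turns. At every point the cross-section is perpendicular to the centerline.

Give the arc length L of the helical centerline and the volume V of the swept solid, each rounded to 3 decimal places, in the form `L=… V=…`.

2πR = 2π·6.5 = 40.840704
per-turn = √(40.840704² + 26.5²) = √(1667.9631 + 702.25) = √2370.2131 = 48.684835
L = 6.25 × 48.684835 = 304.280218
V = π·2² × L = 12.566371 × 304.280218 = 3823.697987

L=304.280 V=3823.698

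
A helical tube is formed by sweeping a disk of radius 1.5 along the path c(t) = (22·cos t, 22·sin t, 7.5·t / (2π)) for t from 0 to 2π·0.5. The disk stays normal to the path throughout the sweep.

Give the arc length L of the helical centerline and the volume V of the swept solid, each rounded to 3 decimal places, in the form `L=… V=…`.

2πR = 2π·22 = 138.230077
per-turn = √(138.230077² + 7.5²) = √(19107.5541 + 56.25) = √19163.8041 = 138.433392
L = 0.5 × 138.433392 = 69.216696
V = π·1.5² × L = 7.068583 × 69.216696 = 489.263995

L=69.217 V=489.264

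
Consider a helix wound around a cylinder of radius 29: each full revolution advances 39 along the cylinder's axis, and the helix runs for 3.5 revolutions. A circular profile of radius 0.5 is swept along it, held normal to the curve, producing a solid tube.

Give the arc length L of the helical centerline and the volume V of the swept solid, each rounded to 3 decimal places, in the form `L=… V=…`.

L=652.188 V=512.227

2πR = 2π·29 = 182.212374
per-turn = √(182.212374² + 39²) = √(33201.3492 + 1521) = √34722.3492 = 186.339339
L = 3.5 × 186.339339 = 652.187686
V = π·0.5² × L = 0.785398 × 652.187686 = 512.227011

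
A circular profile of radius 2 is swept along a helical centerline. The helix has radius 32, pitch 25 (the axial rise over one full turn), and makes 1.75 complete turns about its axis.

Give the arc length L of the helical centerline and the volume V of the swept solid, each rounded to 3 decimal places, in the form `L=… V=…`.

L=354.568 V=4455.631

2πR = 2π·32 = 201.061930
per-turn = √(201.061930² + 25²) = √(40425.8996 + 625) = √41050.8996 = 202.610216
L = 1.75 × 202.610216 = 354.567878
V = π·2² × L = 12.566371 × 354.567878 = 4455.631363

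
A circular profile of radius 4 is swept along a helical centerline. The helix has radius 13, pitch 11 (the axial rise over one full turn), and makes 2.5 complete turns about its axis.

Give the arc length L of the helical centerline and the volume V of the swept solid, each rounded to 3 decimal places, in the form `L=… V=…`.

L=206.047 V=10357.047

2πR = 2π·13 = 81.681409
per-turn = √(81.681409² + 11²) = √(6671.8526 + 121) = √6792.8526 = 82.418763
L = 2.5 × 82.418763 = 206.046909
V = π·4² × L = 50.265482 × 206.046909 = 10357.047276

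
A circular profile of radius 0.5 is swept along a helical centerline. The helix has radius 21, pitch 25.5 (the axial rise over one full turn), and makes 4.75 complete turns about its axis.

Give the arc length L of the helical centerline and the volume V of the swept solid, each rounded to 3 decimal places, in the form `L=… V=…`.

2πR = 2π·21 = 131.946891
per-turn = √(131.946891² + 25.5²) = √(17409.9822 + 650.25) = √18060.2322 = 134.388363
L = 4.75 × 134.388363 = 638.344725
V = π·0.5² × L = 0.785398 × 638.344725 = 501.354775

L=638.345 V=501.355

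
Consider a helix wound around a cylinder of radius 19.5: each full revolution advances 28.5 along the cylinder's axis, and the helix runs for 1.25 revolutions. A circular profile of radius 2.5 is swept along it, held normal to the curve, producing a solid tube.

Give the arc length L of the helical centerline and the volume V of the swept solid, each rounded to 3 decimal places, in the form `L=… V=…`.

L=157.241 V=3087.429

2πR = 2π·19.5 = 122.522113
per-turn = √(122.522113² + 28.5²) = √(15011.6683 + 812.25) = √15823.9183 = 125.793157
L = 1.25 × 125.793157 = 157.241446
V = π·2.5² × L = 19.634954 × 157.241446 = 3087.428572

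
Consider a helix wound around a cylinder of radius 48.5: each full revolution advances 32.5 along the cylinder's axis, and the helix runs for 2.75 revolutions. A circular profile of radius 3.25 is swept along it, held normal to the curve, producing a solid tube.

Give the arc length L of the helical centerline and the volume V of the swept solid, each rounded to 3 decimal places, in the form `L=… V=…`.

2πR = 2π·48.5 = 304.734487
per-turn = √(304.734487² + 32.5²) = √(92863.1078 + 1056.25) = √93919.3578 = 306.462653
L = 2.75 × 306.462653 = 842.772296
V = π·3.25² × L = 33.183072 × 842.772296 = 27965.774128

L=842.772 V=27965.774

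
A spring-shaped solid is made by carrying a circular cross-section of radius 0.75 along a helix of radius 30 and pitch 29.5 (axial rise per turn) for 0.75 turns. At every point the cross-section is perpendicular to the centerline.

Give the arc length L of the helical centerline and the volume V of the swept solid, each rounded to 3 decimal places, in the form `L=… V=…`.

2πR = 2π·30 = 188.495559
per-turn = √(188.495559² + 29.5²) = √(35530.5758 + 870.25) = √36400.8258 = 190.790005
L = 0.75 × 190.790005 = 143.092503
V = π·0.75² × L = 1.767146 × 143.092503 = 252.865326

L=143.093 V=252.865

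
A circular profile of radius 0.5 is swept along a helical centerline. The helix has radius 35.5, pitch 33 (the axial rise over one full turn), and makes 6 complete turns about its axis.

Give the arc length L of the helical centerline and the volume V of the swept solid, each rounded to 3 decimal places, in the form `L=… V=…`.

L=1352.886 V=1062.554

2πR = 2π·35.5 = 223.053078
per-turn = √(223.053078² + 33²) = √(49752.6758 + 1089) = √50841.6758 = 225.480988
L = 6 × 225.480988 = 1352.885926
V = π·0.5² × L = 0.785398 × 1352.885926 = 1062.554121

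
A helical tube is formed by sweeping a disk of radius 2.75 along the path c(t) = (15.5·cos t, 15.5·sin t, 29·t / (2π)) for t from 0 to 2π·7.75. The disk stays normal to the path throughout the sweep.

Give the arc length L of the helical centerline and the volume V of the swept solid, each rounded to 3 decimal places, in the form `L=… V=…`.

L=787.519 V=18710.117

2πR = 2π·15.5 = 97.389372
per-turn = √(97.389372² + 29²) = √(9484.6898 + 841) = √10325.6898 = 101.615402
L = 7.75 × 101.615402 = 787.519362
V = π·2.75² × L = 23.758294 × 787.519362 = 18710.116880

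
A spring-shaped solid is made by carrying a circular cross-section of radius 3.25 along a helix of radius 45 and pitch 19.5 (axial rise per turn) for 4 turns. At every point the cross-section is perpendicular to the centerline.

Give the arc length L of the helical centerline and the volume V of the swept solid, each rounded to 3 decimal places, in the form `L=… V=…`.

2πR = 2π·45 = 282.743339
per-turn = √(282.743339² + 19.5²) = √(79943.7956 + 380.25) = √80324.0456 = 283.414971
L = 4 × 283.414971 = 1133.659883
V = π·3.25² × L = 33.183072 × 1133.659883 = 37618.317979

L=1133.660 V=37618.318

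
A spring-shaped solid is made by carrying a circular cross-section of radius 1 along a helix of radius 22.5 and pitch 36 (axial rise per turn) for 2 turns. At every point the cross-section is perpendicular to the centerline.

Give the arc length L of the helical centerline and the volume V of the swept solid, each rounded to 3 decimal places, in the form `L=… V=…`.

2πR = 2π·22.5 = 141.371669
per-turn = √(141.371669² + 36²) = √(19985.9489 + 1296) = √21281.9489 = 145.883340
L = 2 × 145.883340 = 291.766680
V = π·1² × L = 3.141593 × 291.766680 = 916.612059

L=291.767 V=916.612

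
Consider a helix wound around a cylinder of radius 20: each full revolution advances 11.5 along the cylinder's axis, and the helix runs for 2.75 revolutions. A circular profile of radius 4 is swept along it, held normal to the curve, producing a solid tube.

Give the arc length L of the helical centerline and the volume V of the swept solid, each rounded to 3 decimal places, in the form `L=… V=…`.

2πR = 2π·20 = 125.663706
per-turn = √(125.663706² + 11.5²) = √(15791.3670 + 132.25) = √15923.6170 = 126.188815
L = 2.75 × 126.188815 = 347.019241
V = π·4² × L = 50.265482 × 347.019241 = 17443.089589

L=347.019 V=17443.090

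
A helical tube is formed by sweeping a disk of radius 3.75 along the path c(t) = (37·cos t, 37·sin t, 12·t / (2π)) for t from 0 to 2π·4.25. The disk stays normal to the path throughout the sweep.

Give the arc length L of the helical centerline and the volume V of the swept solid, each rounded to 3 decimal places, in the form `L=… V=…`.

2πR = 2π·37 = 232.477856
per-turn = √(232.477856² + 12²) = √(54045.9537 + 144) = √54189.9537 = 232.787357
L = 4.25 × 232.787357 = 989.346268
V = π·3.75² × L = 44.178647 × 989.346268 = 43707.979245

L=989.346 V=43707.979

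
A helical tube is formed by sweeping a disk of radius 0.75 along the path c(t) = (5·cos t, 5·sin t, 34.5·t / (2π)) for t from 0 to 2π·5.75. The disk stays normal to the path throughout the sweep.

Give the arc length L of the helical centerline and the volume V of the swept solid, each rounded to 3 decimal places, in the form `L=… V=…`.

L=268.298 V=474.122

2πR = 2π·5 = 31.415927
per-turn = √(31.415927² + 34.5²) = √(986.9604 + 1190.25) = √2177.2104 = 46.660588
L = 5.75 × 46.660588 = 268.298379
V = π·0.75² × L = 1.767146 × 268.298379 = 474.122372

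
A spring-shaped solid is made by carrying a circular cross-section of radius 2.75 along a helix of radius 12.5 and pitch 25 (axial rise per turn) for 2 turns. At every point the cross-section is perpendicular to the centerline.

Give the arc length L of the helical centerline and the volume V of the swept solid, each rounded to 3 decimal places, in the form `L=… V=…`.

L=164.845 V=3916.446

2πR = 2π·12.5 = 78.539816
per-turn = √(78.539816² + 25²) = √(6168.5028 + 625) = √6793.5028 = 82.422708
L = 2 × 82.422708 = 164.845415
V = π·2.75² × L = 23.758294 × 164.845415 = 3916.445918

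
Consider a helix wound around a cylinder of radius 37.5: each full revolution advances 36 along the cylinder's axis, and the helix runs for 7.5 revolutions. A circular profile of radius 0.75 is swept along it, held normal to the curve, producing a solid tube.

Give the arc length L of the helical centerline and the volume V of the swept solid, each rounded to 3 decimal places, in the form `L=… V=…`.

2πR = 2π·37.5 = 235.619449
per-turn = √(235.619449² + 36²) = √(55516.5248 + 1296) = √56812.5248 = 238.353781
L = 7.5 × 238.353781 = 1787.653355
V = π·0.75² × L = 1.767146 × 1787.653355 = 3159.044239

L=1787.653 V=3159.044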